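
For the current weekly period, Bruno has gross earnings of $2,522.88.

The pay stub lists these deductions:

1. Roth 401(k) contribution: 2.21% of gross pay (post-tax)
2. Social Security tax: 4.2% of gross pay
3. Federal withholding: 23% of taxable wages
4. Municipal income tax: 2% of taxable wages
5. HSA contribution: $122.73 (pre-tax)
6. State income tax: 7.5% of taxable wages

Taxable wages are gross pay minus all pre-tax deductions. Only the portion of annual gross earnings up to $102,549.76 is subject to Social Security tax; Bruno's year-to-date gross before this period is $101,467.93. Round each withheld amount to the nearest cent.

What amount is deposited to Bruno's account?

HSA contribution: $122.73
Taxable wages = $2,522.88 − $122.73 = $2,400.15
Federal withholding: $2,400.15 × 0.23 = $552.03
Municipal income tax: $2,400.15 × 0.02 = $48.00
State income tax: $2,400.15 × 0.075 = $180.01
Social Security tax: only $102,549.76 − $101,467.93 = $1,081.83 of this check is subject → $1,081.83 × 0.042 = $45.44
Roth 401(k) contribution: $2,522.88 × 0.0221 = $55.76
Total deductions = $122.73 + $552.03 + $48.00 + $180.01 + $45.44 + $55.76 = $1,003.97
Net pay = $2,522.88 − $1,003.97 = $1,518.91

$1,518.91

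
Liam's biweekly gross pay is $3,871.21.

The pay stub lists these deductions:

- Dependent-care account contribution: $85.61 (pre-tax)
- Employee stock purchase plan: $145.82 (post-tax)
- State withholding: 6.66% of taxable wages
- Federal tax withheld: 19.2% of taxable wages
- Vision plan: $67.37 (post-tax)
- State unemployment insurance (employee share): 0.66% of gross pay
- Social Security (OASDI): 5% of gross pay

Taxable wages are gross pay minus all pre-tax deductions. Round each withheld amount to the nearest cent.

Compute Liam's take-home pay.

$2,374.34

Dependent-care account contribution: $85.61
Taxable wages = $3,871.21 − $85.61 = $3,785.60
State withholding: $3,785.60 × 0.0666 = $252.12
Federal tax withheld: $3,785.60 × 0.192 = $726.84
State unemployment insurance (employee share): $3,871.21 × 0.0066 = $25.55
Social Security (OASDI): $3,871.21 × 0.05 = $193.56
Employee stock purchase plan: $145.82
Vision plan: $67.37
Total deductions = $85.61 + $252.12 + $726.84 + $25.55 + $193.56 + $145.82 + $67.37 = $1,496.87
Net pay = $3,871.21 − $1,496.87 = $2,374.34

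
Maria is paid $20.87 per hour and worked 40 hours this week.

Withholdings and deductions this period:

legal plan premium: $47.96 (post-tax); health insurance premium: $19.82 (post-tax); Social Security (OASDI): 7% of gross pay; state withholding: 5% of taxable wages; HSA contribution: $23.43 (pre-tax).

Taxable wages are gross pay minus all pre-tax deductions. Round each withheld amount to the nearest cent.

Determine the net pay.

Gross pay: 40 × $20.87 = $834.80
HSA contribution: $23.43
Taxable wages = $834.80 − $23.43 = $811.37
State withholding: $811.37 × 0.05 = $40.57
Social Security (OASDI): $834.80 × 0.07 = $58.44
Legal plan premium: $47.96
Health insurance premium: $19.82
Total deductions = $23.43 + $40.57 + $58.44 + $47.96 + $19.82 = $190.22
Net pay = $834.80 − $190.22 = $644.58

$644.58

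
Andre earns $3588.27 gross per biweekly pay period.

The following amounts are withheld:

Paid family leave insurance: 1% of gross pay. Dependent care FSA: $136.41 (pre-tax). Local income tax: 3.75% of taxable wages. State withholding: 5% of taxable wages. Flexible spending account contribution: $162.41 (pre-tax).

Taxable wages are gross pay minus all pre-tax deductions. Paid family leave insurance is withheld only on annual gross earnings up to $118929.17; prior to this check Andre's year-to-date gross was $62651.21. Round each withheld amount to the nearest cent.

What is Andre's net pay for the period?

Dependent care FSA: $136.41
Flexible spending account contribution: $162.41
Pre-tax total = $136.41 + $162.41 = $298.82
Taxable wages = $3588.27 − $298.82 = $3289.45
Local income tax: $3289.45 × 0.0375 = $123.35
State withholding: $3289.45 × 0.05 = $164.47
Paid family leave insurance: cap not yet reached, full $3588.27 is subject → $3588.27 × 0.01 = $35.88
Total deductions = $136.41 + $162.41 + $123.35 + $164.47 + $35.88 = $622.52
Net pay = $3588.27 − $622.52 = $2965.75

$2965.75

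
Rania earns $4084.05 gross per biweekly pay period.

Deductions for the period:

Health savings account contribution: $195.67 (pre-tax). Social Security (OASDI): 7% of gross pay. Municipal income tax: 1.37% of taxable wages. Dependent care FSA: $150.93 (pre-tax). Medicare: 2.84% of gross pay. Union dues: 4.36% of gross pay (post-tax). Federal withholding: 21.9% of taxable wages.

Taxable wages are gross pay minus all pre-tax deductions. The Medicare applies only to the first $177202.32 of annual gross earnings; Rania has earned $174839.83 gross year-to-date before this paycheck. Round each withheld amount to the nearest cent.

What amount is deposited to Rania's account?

Dependent care FSA: $150.93
Health savings account contribution: $195.67
Pre-tax total = $150.93 + $195.67 = $346.60
Taxable wages = $4084.05 − $346.60 = $3737.45
Municipal income tax: $3737.45 × 0.0137 = $51.20
Federal withholding: $3737.45 × 0.219 = $818.50
Social Security (OASDI): $4084.05 × 0.07 = $285.88
Medicare: only $177202.32 − $174839.83 = $2362.49 of this check is subject → $2362.49 × 0.0284 = $67.09
Union dues: $4084.05 × 0.0436 = $178.06
Total deductions = $150.93 + $195.67 + $51.20 + $818.50 + $285.88 + $67.09 + $178.06 = $1747.33
Net pay = $4084.05 − $1747.33 = $2336.72

$2336.72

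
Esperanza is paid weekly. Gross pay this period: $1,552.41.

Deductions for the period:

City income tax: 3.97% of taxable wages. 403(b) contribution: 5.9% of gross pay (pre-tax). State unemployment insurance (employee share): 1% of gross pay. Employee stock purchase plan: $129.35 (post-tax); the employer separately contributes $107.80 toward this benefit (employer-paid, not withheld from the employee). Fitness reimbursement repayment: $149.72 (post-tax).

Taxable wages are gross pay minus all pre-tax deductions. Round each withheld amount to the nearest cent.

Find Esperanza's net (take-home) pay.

$1,108.24

403(b) contribution: $1,552.41 × 0.059 = $91.59
Taxable wages = $1,552.41 − $91.59 = $1,460.82
City income tax: $1,460.82 × 0.0397 = $57.99
State unemployment insurance (employee share): $1,552.41 × 0.01 = $15.52
Fitness reimbursement repayment: $149.72
Employee stock purchase plan: $129.35
(Employer's $107.80 toward employee stock purchase plan is not withheld from the employee.)
Total deductions = $91.59 + $57.99 + $15.52 + $149.72 + $129.35 = $444.17
Net pay = $1,552.41 − $444.17 = $1,108.24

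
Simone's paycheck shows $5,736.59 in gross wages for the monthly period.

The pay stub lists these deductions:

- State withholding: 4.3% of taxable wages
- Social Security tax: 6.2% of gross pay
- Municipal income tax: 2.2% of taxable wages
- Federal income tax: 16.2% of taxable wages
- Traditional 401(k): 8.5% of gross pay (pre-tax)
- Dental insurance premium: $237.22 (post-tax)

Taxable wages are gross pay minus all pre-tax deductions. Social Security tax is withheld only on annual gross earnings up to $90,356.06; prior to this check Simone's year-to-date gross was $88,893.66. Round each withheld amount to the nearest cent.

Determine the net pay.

$3,729.57

Traditional 401(k): $5,736.59 × 0.085 = $487.61
Taxable wages = $5,736.59 − $487.61 = $5,248.98
State withholding: $5,248.98 × 0.043 = $225.71
Federal income tax: $5,248.98 × 0.162 = $850.33
Municipal income tax: $5,248.98 × 0.022 = $115.48
Social Security tax: only $90,356.06 − $88,893.66 = $1,462.40 of this check is subject → $1,462.40 × 0.062 = $90.67
Dental insurance premium: $237.22
Total deductions = $487.61 + $225.71 + $850.33 + $115.48 + $90.67 + $237.22 = $2,007.02
Net pay = $5,736.59 − $2,007.02 = $3,729.57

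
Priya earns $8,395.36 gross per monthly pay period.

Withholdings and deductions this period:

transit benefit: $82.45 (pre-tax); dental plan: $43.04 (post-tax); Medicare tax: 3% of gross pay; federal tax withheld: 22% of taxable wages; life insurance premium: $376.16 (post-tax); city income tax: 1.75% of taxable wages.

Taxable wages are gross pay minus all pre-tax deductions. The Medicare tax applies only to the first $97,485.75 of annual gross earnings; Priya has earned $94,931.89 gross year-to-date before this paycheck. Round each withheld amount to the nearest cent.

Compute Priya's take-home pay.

$5,842.77

Transit benefit: $82.45
Taxable wages = $8,395.36 − $82.45 = $8,312.91
Federal tax withheld: $8,312.91 × 0.22 = $1,828.84
City income tax: $8,312.91 × 0.0175 = $145.48
Medicare tax: only $97,485.75 − $94,931.89 = $2,553.86 of this check is subject → $2,553.86 × 0.03 = $76.62
Life insurance premium: $376.16
Dental plan: $43.04
Total deductions = $82.45 + $1,828.84 + $145.48 + $76.62 + $376.16 + $43.04 = $2,552.59
Net pay = $8,395.36 − $2,552.59 = $5,842.77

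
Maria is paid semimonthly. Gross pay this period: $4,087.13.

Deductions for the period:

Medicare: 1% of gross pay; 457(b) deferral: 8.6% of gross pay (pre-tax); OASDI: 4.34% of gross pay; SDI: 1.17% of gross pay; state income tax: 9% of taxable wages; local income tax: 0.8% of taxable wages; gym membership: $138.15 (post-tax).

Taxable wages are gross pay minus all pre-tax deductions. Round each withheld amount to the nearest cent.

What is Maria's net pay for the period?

$2,965.32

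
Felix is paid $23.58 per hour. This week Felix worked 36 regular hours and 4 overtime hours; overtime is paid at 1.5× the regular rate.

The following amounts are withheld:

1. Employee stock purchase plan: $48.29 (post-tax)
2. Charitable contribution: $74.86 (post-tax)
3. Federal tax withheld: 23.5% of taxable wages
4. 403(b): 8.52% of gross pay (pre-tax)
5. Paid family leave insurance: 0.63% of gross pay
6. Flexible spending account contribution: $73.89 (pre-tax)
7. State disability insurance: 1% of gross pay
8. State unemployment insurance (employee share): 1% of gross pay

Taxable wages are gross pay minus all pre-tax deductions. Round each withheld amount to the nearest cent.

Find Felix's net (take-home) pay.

Regular pay: 36 × $23.58 = $848.88
Overtime pay: 4 × $23.58 × 1.5 = $141.48
Gross pay = $848.88 + $141.48 = $990.36
403(b): $990.36 × 0.0852 = $84.38
Flexible spending account contribution: $73.89
Pre-tax total = $84.38 + $73.89 = $158.27
Taxable wages = $990.36 − $158.27 = $832.09
Federal tax withheld: $832.09 × 0.235 = $195.54
State disability insurance: $990.36 × 0.01 = $9.90
State unemployment insurance (employee share): $990.36 × 0.01 = $9.90
Paid family leave insurance: $990.36 × 0.0063 = $6.24
Employee stock purchase plan: $48.29
Charitable contribution: $74.86
Total deductions = $84.38 + $73.89 + $195.54 + $9.90 + $9.90 + $6.24 + $48.29 + $74.86 = $503.00
Net pay = $990.36 − $503.00 = $487.36

$487.36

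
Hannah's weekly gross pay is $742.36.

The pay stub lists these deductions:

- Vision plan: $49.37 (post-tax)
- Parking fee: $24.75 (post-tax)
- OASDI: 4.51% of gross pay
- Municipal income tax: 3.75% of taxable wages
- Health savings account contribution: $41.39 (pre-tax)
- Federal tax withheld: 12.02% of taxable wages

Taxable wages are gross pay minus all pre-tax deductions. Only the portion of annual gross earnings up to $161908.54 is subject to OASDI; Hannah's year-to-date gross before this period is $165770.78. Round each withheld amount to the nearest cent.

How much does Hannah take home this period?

$516.30

Health savings account contribution: $41.39
Taxable wages = $742.36 − $41.39 = $700.97
Municipal income tax: $700.97 × 0.0375 = $26.29
Federal tax withheld: $700.97 × 0.1202 = $84.26
OASDI: annual cap $161908.54 already reached (YTD $165770.78), so $0.00
Vision plan: $49.37
Parking fee: $24.75
Total deductions = $41.39 + $26.29 + $84.26 + $0.00 + $49.37 + $24.75 = $226.06
Net pay = $742.36 − $226.06 = $516.30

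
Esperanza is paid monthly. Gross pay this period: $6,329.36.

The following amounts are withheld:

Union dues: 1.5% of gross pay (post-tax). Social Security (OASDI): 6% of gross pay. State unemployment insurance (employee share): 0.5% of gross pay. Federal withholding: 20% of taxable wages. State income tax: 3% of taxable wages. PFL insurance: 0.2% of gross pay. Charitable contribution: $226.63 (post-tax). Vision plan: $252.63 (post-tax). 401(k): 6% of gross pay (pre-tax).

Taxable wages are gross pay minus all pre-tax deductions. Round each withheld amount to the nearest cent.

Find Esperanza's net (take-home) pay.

401(k): $6,329.36 × 0.06 = $379.76
Taxable wages = $6,329.36 − $379.76 = $5,949.60
Federal withholding: $5,949.60 × 0.2 = $1,189.92
State income tax: $5,949.60 × 0.03 = $178.49
Social Security (OASDI): $6,329.36 × 0.06 = $379.76
State unemployment insurance (employee share): $6,329.36 × 0.005 = $31.65
PFL insurance: $6,329.36 × 0.002 = $12.66
Charitable contribution: $226.63
Union dues: $6,329.36 × 0.015 = $94.94
Vision plan: $252.63
Total deductions = $379.76 + $1,189.92 + $178.49 + $379.76 + $31.65 + $12.66 + $226.63 + $94.94 + $252.63 = $2,746.44
Net pay = $6,329.36 − $2,746.44 = $3,582.92

$3,582.92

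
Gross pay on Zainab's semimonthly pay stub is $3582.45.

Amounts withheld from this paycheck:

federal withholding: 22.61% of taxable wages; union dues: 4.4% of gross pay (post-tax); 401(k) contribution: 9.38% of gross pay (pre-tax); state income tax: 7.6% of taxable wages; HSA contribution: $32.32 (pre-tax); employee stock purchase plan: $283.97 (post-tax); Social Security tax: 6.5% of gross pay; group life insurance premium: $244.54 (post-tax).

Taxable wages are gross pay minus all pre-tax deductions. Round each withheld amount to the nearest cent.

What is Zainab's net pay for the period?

401(k) contribution: $3582.45 × 0.0938 = $336.03
HSA contribution: $32.32
Pre-tax total = $336.03 + $32.32 = $368.35
Taxable wages = $3582.45 − $368.35 = $3214.10
State income tax: $3214.10 × 0.076 = $244.27
Federal withholding: $3214.10 × 0.2261 = $726.71
Social Security tax: $3582.45 × 0.065 = $232.86
Employee stock purchase plan: $283.97
Group life insurance premium: $244.54
Union dues: $3582.45 × 0.044 = $157.63
Total deductions = $336.03 + $32.32 + $244.27 + $726.71 + $232.86 + $283.97 + $244.54 + $157.63 = $2258.33
Net pay = $3582.45 − $2258.33 = $1324.12

$1324.12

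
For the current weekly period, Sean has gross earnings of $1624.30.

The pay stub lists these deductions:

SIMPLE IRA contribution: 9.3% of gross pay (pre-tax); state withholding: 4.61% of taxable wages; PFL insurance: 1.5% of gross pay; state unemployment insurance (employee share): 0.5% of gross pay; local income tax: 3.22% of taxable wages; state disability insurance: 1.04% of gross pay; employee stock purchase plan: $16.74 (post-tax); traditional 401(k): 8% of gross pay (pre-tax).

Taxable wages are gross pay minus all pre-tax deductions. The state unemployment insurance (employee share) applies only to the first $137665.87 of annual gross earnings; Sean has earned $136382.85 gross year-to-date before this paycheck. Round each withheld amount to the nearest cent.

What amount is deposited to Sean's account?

$1173.71

SIMPLE IRA contribution: $1624.30 × 0.093 = $151.06
Traditional 401(k): $1624.30 × 0.08 = $129.94
Pre-tax total = $151.06 + $129.94 = $281.00
Taxable wages = $1624.30 − $281.00 = $1343.30
Local income tax: $1343.30 × 0.0322 = $43.25
State withholding: $1343.30 × 0.0461 = $61.93
PFL insurance: $1624.30 × 0.015 = $24.36
State unemployment insurance (employee share): only $137665.87 − $136382.85 = $1283.02 of this check is subject → $1283.02 × 0.005 = $6.42
State disability insurance: $1624.30 × 0.0104 = $16.89
Employee stock purchase plan: $16.74
Total deductions = $151.06 + $129.94 + $43.25 + $61.93 + $24.36 + $6.42 + $16.89 + $16.74 = $450.59
Net pay = $1624.30 − $450.59 = $1173.71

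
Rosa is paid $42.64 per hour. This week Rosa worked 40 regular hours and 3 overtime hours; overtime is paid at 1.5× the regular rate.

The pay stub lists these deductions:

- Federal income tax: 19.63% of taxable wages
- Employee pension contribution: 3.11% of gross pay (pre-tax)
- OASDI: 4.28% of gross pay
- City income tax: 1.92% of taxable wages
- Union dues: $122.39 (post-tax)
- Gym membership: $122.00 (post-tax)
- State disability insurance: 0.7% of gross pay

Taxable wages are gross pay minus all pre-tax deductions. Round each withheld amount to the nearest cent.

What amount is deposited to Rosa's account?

$1103.40

Regular pay: 40 × $42.64 = $1705.60
Overtime pay: 3 × $42.64 × 1.5 = $191.88
Gross pay = $1705.60 + $191.88 = $1897.48
Employee pension contribution: $1897.48 × 0.0311 = $59.01
Taxable wages = $1897.48 − $59.01 = $1838.47
Federal income tax: $1838.47 × 0.1963 = $360.89
City income tax: $1838.47 × 0.0192 = $35.30
OASDI: $1897.48 × 0.0428 = $81.21
State disability insurance: $1897.48 × 0.007 = $13.28
Gym membership: $122.00
Union dues: $122.39
Total deductions = $59.01 + $360.89 + $35.30 + $81.21 + $13.28 + $122.00 + $122.39 = $794.08
Net pay = $1897.48 − $794.08 = $1103.40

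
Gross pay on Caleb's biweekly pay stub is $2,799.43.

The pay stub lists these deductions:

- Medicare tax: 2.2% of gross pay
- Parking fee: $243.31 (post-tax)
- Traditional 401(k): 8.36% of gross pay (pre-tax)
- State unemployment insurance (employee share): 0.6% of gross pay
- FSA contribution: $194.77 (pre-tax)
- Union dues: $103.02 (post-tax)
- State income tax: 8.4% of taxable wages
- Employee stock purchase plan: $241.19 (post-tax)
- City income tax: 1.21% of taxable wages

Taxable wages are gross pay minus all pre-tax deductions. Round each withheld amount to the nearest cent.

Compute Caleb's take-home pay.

$1,476.91

FSA contribution: $194.77
Traditional 401(k): $2,799.43 × 0.0836 = $234.03
Pre-tax total = $194.77 + $234.03 = $428.80
Taxable wages = $2,799.43 − $428.80 = $2,370.63
City income tax: $2,370.63 × 0.0121 = $28.68
State income tax: $2,370.63 × 0.084 = $199.13
State unemployment insurance (employee share): $2,799.43 × 0.006 = $16.80
Medicare tax: $2,799.43 × 0.022 = $61.59
Parking fee: $243.31
Union dues: $103.02
Employee stock purchase plan: $241.19
Total deductions = $194.77 + $234.03 + $28.68 + $199.13 + $16.80 + $61.59 + $243.31 + $103.02 + $241.19 = $1,322.52
Net pay = $2,799.43 − $1,322.52 = $1,476.91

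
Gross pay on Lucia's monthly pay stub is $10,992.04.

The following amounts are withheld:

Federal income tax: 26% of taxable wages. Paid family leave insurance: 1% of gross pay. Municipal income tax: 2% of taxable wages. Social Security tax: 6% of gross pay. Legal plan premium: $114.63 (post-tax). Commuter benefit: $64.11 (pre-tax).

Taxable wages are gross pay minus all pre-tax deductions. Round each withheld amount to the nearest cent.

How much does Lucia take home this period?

$6,984.04

Commuter benefit: $64.11
Taxable wages = $10,992.04 − $64.11 = $10,927.93
Federal income tax: $10,927.93 × 0.26 = $2,841.26
Municipal income tax: $10,927.93 × 0.02 = $218.56
Social Security tax: $10,992.04 × 0.06 = $659.52
Paid family leave insurance: $10,992.04 × 0.01 = $109.92
Legal plan premium: $114.63
Total deductions = $64.11 + $2,841.26 + $218.56 + $659.52 + $109.92 + $114.63 = $4,008.00
Net pay = $10,992.04 − $4,008.00 = $6,984.04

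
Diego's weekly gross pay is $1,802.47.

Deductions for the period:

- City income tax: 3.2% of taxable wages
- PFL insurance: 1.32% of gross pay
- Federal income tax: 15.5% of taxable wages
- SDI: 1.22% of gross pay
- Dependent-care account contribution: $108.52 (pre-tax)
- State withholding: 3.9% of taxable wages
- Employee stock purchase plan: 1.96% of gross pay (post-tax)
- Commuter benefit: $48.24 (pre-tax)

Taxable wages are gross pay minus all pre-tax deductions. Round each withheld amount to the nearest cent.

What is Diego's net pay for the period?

$1,192.67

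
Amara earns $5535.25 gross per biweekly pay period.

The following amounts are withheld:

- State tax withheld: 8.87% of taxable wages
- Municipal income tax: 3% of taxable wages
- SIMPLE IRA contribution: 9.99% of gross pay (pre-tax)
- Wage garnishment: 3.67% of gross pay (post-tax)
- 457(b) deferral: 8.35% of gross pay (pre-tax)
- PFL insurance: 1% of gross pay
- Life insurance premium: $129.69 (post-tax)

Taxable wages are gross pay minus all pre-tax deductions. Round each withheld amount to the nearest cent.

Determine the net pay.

457(b) deferral: $5535.25 × 0.0835 = $462.19
SIMPLE IRA contribution: $5535.25 × 0.0999 = $552.97
Pre-tax total = $462.19 + $552.97 = $1015.16
Taxable wages = $5535.25 − $1015.16 = $4520.09
Municipal income tax: $4520.09 × 0.03 = $135.60
State tax withheld: $4520.09 × 0.0887 = $400.93
PFL insurance: $5535.25 × 0.01 = $55.35
Life insurance premium: $129.69
Wage garnishment: $5535.25 × 0.0367 = $203.14
Total deductions = $462.19 + $552.97 + $135.60 + $400.93 + $55.35 + $129.69 + $203.14 = $1939.87
Net pay = $5535.25 − $1939.87 = $3595.38

$3595.38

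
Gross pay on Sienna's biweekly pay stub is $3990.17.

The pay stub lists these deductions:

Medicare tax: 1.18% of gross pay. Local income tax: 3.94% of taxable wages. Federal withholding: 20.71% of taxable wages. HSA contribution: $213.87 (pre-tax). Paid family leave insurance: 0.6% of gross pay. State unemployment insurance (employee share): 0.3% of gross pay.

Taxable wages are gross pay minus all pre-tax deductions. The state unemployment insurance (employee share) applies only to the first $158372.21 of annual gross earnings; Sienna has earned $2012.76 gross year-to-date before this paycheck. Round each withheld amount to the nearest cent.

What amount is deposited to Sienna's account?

HSA contribution: $213.87
Taxable wages = $3990.17 − $213.87 = $3776.30
Federal withholding: $3776.30 × 0.2071 = $782.07
Local income tax: $3776.30 × 0.0394 = $148.79
Medicare tax: $3990.17 × 0.0118 = $47.08
Paid family leave insurance: $3990.17 × 0.006 = $23.94
State unemployment insurance (employee share): cap not yet reached, full $3990.17 is subject → $3990.17 × 0.003 = $11.97
Total deductions = $213.87 + $782.07 + $148.79 + $47.08 + $23.94 + $11.97 = $1227.72
Net pay = $3990.17 − $1227.72 = $2762.45

$2762.45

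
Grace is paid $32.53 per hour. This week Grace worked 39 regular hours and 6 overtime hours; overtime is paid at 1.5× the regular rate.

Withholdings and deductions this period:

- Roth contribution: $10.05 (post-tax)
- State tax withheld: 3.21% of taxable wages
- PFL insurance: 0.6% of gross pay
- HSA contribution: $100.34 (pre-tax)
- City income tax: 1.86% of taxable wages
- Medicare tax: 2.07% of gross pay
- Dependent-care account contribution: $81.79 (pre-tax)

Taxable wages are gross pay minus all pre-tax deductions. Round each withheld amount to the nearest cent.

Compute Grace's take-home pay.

Regular pay: 39 × $32.53 = $1268.67
Overtime pay: 6 × $32.53 × 1.5 = $292.77
Gross pay = $1268.67 + $292.77 = $1561.44
Dependent-care account contribution: $81.79
HSA contribution: $100.34
Pre-tax total = $81.79 + $100.34 = $182.13
Taxable wages = $1561.44 − $182.13 = $1379.31
State tax withheld: $1379.31 × 0.0321 = $44.28
City income tax: $1379.31 × 0.0186 = $25.66
PFL insurance: $1561.44 × 0.006 = $9.37
Medicare tax: $1561.44 × 0.0207 = $32.32
Roth contribution: $10.05
Total deductions = $81.79 + $100.34 + $44.28 + $25.66 + $9.37 + $32.32 + $10.05 = $303.81
Net pay = $1561.44 − $303.81 = $1257.63

$1257.63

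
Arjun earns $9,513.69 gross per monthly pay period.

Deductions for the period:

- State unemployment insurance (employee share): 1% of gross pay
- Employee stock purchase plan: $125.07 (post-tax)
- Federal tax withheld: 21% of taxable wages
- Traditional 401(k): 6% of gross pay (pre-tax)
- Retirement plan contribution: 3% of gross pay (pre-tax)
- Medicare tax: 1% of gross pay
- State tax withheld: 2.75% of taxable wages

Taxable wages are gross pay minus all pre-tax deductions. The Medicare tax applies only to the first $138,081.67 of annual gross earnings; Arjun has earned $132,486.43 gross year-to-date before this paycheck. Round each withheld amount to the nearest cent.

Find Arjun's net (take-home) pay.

Retirement plan contribution: $9,513.69 × 0.03 = $285.41
Traditional 401(k): $9,513.69 × 0.06 = $570.82
Pre-tax total = $285.41 + $570.82 = $856.23
Taxable wages = $9,513.69 − $856.23 = $8,657.46
Federal tax withheld: $8,657.46 × 0.21 = $1,818.07
State tax withheld: $8,657.46 × 0.0275 = $238.08
State unemployment insurance (employee share): $9,513.69 × 0.01 = $95.14
Medicare tax: only $138,081.67 − $132,486.43 = $5,595.24 of this check is subject → $5,595.24 × 0.01 = $55.95
Employee stock purchase plan: $125.07
Total deductions = $285.41 + $570.82 + $1,818.07 + $238.08 + $95.14 + $55.95 + $125.07 = $3,188.54
Net pay = $9,513.69 − $3,188.54 = $6,325.15

$6,325.15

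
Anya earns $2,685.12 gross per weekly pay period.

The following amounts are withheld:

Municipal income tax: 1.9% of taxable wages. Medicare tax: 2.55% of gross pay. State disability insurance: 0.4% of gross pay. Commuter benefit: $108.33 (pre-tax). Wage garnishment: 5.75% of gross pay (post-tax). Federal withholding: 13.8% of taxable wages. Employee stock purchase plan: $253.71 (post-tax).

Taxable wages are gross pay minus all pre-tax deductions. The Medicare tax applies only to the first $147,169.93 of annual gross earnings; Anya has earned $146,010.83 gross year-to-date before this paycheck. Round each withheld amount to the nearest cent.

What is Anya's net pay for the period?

Commuter benefit: $108.33
Taxable wages = $2,685.12 − $108.33 = $2,576.79
Federal withholding: $2,576.79 × 0.138 = $355.60
Municipal income tax: $2,576.79 × 0.019 = $48.96
State disability insurance: $2,685.12 × 0.004 = $10.74
Medicare tax: only $147,169.93 − $146,010.83 = $1,159.10 of this check is subject → $1,159.10 × 0.0255 = $29.56
Employee stock purchase plan: $253.71
Wage garnishment: $2,685.12 × 0.0575 = $154.39
Total deductions = $108.33 + $355.60 + $48.96 + $10.74 + $29.56 + $253.71 + $154.39 = $961.29
Net pay = $2,685.12 − $961.29 = $1,723.83

$1,723.83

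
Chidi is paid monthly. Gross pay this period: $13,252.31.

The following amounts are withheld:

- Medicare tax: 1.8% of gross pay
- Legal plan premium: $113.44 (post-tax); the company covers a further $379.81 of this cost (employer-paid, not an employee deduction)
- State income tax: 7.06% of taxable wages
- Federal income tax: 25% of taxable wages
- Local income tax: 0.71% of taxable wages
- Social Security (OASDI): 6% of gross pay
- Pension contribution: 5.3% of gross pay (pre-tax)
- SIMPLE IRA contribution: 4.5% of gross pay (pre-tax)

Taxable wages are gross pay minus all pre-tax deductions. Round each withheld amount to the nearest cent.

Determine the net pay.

SIMPLE IRA contribution: $13,252.31 × 0.045 = $596.35
Pension contribution: $13,252.31 × 0.053 = $702.37
Pre-tax total = $596.35 + $702.37 = $1,298.72
Taxable wages = $13,252.31 − $1,298.72 = $11,953.59
Federal income tax: $11,953.59 × 0.25 = $2,988.40
State income tax: $11,953.59 × 0.0706 = $843.92
Local income tax: $11,953.59 × 0.0071 = $84.87
Social Security (OASDI): $13,252.31 × 0.06 = $795.14
Medicare tax: $13,252.31 × 0.018 = $238.54
Legal plan premium: $113.44
(Employer's $379.81 toward legal plan premium is not withheld from the employee.)
Total deductions = $596.35 + $702.37 + $2,988.40 + $843.92 + $84.87 + $795.14 + $238.54 + $113.44 = $6,363.03
Net pay = $13,252.31 − $6,363.03 = $6,889.28

$6,889.28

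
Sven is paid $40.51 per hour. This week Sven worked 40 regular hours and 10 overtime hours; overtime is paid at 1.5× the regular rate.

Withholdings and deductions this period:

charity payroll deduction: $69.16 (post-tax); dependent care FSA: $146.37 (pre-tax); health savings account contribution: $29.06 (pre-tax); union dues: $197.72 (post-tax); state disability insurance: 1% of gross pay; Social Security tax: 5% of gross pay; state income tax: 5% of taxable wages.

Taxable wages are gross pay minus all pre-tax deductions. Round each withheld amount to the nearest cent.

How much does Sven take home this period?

$1549.43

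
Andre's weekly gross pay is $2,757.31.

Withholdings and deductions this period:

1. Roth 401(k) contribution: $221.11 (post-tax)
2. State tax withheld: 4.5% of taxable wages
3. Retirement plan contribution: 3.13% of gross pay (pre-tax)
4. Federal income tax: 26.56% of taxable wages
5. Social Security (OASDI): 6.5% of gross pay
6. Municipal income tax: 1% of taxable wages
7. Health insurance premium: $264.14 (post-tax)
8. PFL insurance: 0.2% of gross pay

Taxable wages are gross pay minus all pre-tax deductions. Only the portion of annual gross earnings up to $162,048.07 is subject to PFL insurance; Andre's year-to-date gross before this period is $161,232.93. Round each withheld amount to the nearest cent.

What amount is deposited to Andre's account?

Retirement plan contribution: $2,757.31 × 0.0313 = $86.30
Taxable wages = $2,757.31 − $86.30 = $2,671.01
Municipal income tax: $2,671.01 × 0.01 = $26.71
State tax withheld: $2,671.01 × 0.045 = $120.20
Federal income tax: $2,671.01 × 0.2656 = $709.42
Social Security (OASDI): $2,757.31 × 0.065 = $179.23
PFL insurance: only $162,048.07 − $161,232.93 = $815.14 of this check is subject → $815.14 × 0.002 = $1.63
Health insurance premium: $264.14
Roth 401(k) contribution: $221.11
Total deductions = $86.30 + $26.71 + $120.20 + $709.42 + $179.23 + $1.63 + $264.14 + $221.11 = $1,608.74
Net pay = $2,757.31 − $1,608.74 = $1,148.57

$1,148.57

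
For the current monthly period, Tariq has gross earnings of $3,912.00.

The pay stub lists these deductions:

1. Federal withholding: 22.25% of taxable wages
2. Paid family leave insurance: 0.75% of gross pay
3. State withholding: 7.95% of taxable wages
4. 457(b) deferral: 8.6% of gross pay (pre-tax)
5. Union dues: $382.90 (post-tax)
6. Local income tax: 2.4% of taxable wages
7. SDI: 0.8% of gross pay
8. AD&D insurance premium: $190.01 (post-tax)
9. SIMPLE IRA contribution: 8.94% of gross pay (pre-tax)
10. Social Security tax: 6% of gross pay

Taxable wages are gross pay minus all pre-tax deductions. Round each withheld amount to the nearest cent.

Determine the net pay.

$1,305.95

457(b) deferral: $3,912.00 × 0.086 = $336.43
SIMPLE IRA contribution: $3,912.00 × 0.0894 = $349.73
Pre-tax total = $336.43 + $349.73 = $686.16
Taxable wages = $3,912.00 − $686.16 = $3,225.84
Federal withholding: $3,225.84 × 0.2225 = $717.75
Local income tax: $3,225.84 × 0.024 = $77.42
State withholding: $3,225.84 × 0.0795 = $256.45
SDI: $3,912.00 × 0.008 = $31.30
Paid family leave insurance: $3,912.00 × 0.0075 = $29.34
Social Security tax: $3,912.00 × 0.06 = $234.72
AD&D insurance premium: $190.01
Union dues: $382.90
Total deductions = $336.43 + $349.73 + $717.75 + $77.42 + $256.45 + $31.30 + $29.34 + $234.72 + $190.01 + $382.90 = $2,606.05
Net pay = $3,912.00 − $2,606.05 = $1,305.95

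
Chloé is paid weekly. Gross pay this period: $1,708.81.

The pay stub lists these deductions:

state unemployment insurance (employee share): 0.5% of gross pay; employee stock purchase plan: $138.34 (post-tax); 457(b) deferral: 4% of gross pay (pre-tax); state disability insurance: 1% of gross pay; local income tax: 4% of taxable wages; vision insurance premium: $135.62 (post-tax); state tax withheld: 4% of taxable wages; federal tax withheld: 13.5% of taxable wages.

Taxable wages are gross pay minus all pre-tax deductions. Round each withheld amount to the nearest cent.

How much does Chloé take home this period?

457(b) deferral: $1,708.81 × 0.04 = $68.35
Taxable wages = $1,708.81 − $68.35 = $1,640.46
Federal tax withheld: $1,640.46 × 0.135 = $221.46
State tax withheld: $1,640.46 × 0.04 = $65.62
Local income tax: $1,640.46 × 0.04 = $65.62
State unemployment insurance (employee share): $1,708.81 × 0.005 = $8.54
State disability insurance: $1,708.81 × 0.01 = $17.09
Employee stock purchase plan: $138.34
Vision insurance premium: $135.62
Total deductions = $68.35 + $221.46 + $65.62 + $65.62 + $8.54 + $17.09 + $138.34 + $135.62 = $720.64
Net pay = $1,708.81 − $720.64 = $988.17

$988.17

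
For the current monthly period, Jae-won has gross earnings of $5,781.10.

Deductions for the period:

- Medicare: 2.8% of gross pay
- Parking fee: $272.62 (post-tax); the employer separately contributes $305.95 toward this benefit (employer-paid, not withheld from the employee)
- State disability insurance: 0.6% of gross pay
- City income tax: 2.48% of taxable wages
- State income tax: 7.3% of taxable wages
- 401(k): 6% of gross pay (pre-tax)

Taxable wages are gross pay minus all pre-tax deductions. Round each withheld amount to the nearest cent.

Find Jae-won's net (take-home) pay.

401(k): $5,781.10 × 0.06 = $346.87
Taxable wages = $5,781.10 − $346.87 = $5,434.23
State income tax: $5,434.23 × 0.073 = $396.70
City income tax: $5,434.23 × 0.0248 = $134.77
State disability insurance: $5,781.10 × 0.006 = $34.69
Medicare: $5,781.10 × 0.028 = $161.87
Parking fee: $272.62
(Employer's $305.95 toward parking fee is not withheld from the employee.)
Total deductions = $346.87 + $396.70 + $134.77 + $34.69 + $161.87 + $272.62 = $1,347.52
Net pay = $5,781.10 − $1,347.52 = $4,433.58

$4,433.58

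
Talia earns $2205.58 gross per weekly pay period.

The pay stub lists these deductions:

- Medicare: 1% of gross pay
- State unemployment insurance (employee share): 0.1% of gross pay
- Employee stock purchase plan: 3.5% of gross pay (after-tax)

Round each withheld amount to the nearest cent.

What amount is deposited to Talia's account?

State unemployment insurance (employee share): $2205.58 × 0.001 = $2.21
Medicare: $2205.58 × 0.01 = $22.06
Employee stock purchase plan: $2205.58 × 0.035 = $77.20
Total deductions = $2.21 + $22.06 + $77.20 = $101.47
Net pay = $2205.58 − $101.47 = $2104.11

$2104.11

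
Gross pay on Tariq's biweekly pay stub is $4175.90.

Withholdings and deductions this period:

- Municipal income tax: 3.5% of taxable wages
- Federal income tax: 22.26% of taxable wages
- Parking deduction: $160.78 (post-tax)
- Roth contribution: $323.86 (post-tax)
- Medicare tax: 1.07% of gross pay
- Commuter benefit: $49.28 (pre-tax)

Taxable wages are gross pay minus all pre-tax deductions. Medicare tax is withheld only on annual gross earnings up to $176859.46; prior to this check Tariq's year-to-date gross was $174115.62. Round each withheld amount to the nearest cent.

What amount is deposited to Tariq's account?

$2549.60

Commuter benefit: $49.28
Taxable wages = $4175.90 − $49.28 = $4126.62
Municipal income tax: $4126.62 × 0.035 = $144.43
Federal income tax: $4126.62 × 0.2226 = $918.59
Medicare tax: only $176859.46 − $174115.62 = $2743.84 of this check is subject → $2743.84 × 0.0107 = $29.36
Roth contribution: $323.86
Parking deduction: $160.78
Total deductions = $49.28 + $144.43 + $918.59 + $29.36 + $323.86 + $160.78 = $1626.30
Net pay = $4175.90 − $1626.30 = $2549.60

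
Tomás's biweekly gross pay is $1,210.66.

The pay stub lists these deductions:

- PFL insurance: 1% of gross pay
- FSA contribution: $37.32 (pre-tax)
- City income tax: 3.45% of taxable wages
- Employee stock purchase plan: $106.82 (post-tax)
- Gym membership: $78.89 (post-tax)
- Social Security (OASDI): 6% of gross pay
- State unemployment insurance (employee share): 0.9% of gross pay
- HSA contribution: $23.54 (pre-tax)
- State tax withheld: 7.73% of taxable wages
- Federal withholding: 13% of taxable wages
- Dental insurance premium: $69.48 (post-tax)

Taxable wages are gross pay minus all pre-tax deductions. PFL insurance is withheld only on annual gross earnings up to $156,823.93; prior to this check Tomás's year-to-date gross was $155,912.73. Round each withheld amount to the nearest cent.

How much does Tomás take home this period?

$523.94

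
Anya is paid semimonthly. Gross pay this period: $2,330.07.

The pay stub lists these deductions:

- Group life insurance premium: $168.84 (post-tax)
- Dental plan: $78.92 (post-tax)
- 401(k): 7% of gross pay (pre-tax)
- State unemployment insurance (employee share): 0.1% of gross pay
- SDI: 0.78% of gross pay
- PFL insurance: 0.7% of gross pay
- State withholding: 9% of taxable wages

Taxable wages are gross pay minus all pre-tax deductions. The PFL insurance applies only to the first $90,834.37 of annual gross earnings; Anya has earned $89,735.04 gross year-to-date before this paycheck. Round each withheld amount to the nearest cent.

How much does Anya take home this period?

$1,695.98

401(k): $2,330.07 × 0.07 = $163.10
Taxable wages = $2,330.07 − $163.10 = $2,166.97
State withholding: $2,166.97 × 0.09 = $195.03
SDI: $2,330.07 × 0.0078 = $18.17
State unemployment insurance (employee share): $2,330.07 × 0.001 = $2.33
PFL insurance: only $90,834.37 − $89,735.04 = $1,099.33 of this check is subject → $1,099.33 × 0.007 = $7.70
Group life insurance premium: $168.84
Dental plan: $78.92
Total deductions = $163.10 + $195.03 + $18.17 + $2.33 + $7.70 + $168.84 + $78.92 = $634.09
Net pay = $2,330.07 − $634.09 = $1,695.98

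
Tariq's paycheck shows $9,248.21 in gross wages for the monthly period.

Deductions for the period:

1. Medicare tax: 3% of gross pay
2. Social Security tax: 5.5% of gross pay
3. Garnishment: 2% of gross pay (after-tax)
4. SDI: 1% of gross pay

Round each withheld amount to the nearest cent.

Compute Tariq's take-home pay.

SDI: $9,248.21 × 0.01 = $92.48
Medicare tax: $9,248.21 × 0.03 = $277.45
Social Security tax: $9,248.21 × 0.055 = $508.65
Garnishment: $9,248.21 × 0.02 = $184.96
Total deductions = $92.48 + $277.45 + $508.65 + $184.96 = $1,063.54
Net pay = $9,248.21 − $1,063.54 = $8,184.67

$8,184.67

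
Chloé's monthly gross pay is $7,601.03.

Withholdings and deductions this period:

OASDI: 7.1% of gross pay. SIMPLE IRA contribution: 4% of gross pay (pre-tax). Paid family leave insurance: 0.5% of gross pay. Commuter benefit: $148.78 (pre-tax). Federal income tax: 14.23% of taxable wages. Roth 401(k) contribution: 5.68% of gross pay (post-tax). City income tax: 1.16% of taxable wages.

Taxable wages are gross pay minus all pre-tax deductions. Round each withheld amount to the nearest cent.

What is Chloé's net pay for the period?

Commuter benefit: $148.78
SIMPLE IRA contribution: $7,601.03 × 0.04 = $304.04
Pre-tax total = $148.78 + $304.04 = $452.82
Taxable wages = $7,601.03 − $452.82 = $7,148.21
City income tax: $7,148.21 × 0.0116 = $82.92
Federal income tax: $7,148.21 × 0.1423 = $1,017.19
Paid family leave insurance: $7,601.03 × 0.005 = $38.01
OASDI: $7,601.03 × 0.071 = $539.67
Roth 401(k) contribution: $7,601.03 × 0.0568 = $431.74
Total deductions = $148.78 + $304.04 + $82.92 + $1,017.19 + $38.01 + $539.67 + $431.74 = $2,562.35
Net pay = $7,601.03 − $2,562.35 = $5,038.68

$5,038.68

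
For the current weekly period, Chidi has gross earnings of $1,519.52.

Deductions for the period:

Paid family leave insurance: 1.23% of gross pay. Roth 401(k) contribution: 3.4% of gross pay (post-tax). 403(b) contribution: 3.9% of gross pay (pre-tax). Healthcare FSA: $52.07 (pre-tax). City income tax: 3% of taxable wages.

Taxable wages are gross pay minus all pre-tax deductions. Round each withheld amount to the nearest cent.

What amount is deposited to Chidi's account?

403(b) contribution: $1,519.52 × 0.039 = $59.26
Healthcare FSA: $52.07
Pre-tax total = $59.26 + $52.07 = $111.33
Taxable wages = $1,519.52 − $111.33 = $1,408.19
City income tax: $1,408.19 × 0.03 = $42.25
Paid family leave insurance: $1,519.52 × 0.0123 = $18.69
Roth 401(k) contribution: $1,519.52 × 0.034 = $51.66
Total deductions = $59.26 + $52.07 + $42.25 + $18.69 + $51.66 = $223.93
Net pay = $1,519.52 − $223.93 = $1,295.59

$1,295.59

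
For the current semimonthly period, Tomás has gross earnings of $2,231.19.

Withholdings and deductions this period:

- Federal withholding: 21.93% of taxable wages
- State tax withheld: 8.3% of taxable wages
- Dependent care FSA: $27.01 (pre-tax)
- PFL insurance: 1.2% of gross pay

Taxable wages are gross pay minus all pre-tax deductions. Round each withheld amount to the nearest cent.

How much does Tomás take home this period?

Dependent care FSA: $27.01
Taxable wages = $2,231.19 − $27.01 = $2,204.18
State tax withheld: $2,204.18 × 0.083 = $182.95
Federal withholding: $2,204.18 × 0.2193 = $483.38
PFL insurance: $2,231.19 × 0.012 = $26.77
Total deductions = $27.01 + $182.95 + $483.38 + $26.77 = $720.11
Net pay = $2,231.19 − $720.11 = $1,511.08

$1,511.08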